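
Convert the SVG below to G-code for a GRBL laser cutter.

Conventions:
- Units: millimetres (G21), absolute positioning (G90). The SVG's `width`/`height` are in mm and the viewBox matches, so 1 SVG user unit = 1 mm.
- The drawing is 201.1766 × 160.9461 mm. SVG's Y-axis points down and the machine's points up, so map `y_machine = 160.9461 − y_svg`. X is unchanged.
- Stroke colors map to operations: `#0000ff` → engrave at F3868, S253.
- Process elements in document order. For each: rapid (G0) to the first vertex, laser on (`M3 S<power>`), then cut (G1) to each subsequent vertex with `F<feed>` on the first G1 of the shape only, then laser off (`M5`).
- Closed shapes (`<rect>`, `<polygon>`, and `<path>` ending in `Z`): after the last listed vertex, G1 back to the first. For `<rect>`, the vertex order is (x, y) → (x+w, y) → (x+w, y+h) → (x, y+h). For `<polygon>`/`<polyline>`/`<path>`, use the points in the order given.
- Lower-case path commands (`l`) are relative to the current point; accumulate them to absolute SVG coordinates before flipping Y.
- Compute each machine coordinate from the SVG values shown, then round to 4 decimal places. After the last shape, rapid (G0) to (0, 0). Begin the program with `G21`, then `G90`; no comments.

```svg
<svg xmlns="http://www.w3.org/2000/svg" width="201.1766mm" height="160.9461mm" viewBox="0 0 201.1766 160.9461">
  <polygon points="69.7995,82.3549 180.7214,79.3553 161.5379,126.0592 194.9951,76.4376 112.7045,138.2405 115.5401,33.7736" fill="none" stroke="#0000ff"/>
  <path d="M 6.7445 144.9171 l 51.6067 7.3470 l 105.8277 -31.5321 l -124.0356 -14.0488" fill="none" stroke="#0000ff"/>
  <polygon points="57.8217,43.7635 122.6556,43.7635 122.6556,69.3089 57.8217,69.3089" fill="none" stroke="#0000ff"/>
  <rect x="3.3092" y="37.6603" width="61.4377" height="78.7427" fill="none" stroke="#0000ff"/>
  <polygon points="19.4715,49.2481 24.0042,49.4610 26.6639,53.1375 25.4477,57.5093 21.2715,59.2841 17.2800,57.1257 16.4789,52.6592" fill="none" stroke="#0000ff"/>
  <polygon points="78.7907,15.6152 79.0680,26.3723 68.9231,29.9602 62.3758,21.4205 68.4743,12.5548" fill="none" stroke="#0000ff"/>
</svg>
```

Since the viewBox matches the mm dimensions, user units are millimetres directly. The only transform is the Y-flip y_m = 160.9461 − y_svg.

Shape 1 is a closed polygon drawn with `<polygon>`. Its stroke #0000ff means engrave at S253, F3868. After flipping Y the toolpath is (69.7995,78.5912) → (180.7214,81.5908) → (161.5379,34.8869) → (194.9951,84.5085) → (112.7045,22.7056) → (115.5401,127.1725) → (69.7995,78.5912), returning to the start.

Shape 2 is a open polyline drawn with `<path>`. Its stroke #0000ff means engrave at S253, F3868. After flipping Y the toolpath is (6.7445,16.0290) → (58.3512,8.6820) → (164.1789,40.2141) → (40.1433,54.2629).

Shape 3 is a rectangle drawn with `<polygon>`. Its stroke #0000ff means engrave at S253, F3868. After flipping Y the toolpath is (57.8217,117.1826) → (122.6556,117.1826) → (122.6556,91.6372) → (57.8217,91.6372) → (57.8217,117.1826), returning to the start.

Shape 4 is a rectangle drawn with `<rect>`. Its stroke #0000ff means engrave at S253, F3868. After flipping Y the toolpath is (3.3092,123.2858) → (64.7469,123.2858) → (64.7469,44.5431) → (3.3092,44.5431) → (3.3092,123.2858), returning to the start.

Shape 5 is a regular polygon drawn with `<polygon>`. Its stroke #0000ff means engrave at S253, F3868. After flipping Y the toolpath is (19.4715,111.6980) → (24.0042,111.4851) → (26.6639,107.8086) → (25.4477,103.4368) → (21.2715,101.6620) → (17.2800,103.8204) → (16.4789,108.2869) → (19.4715,111.6980), returning to the start.

Shape 6 is a regular polygon drawn with `<polygon>`. Its stroke #0000ff means engrave at S253, F3868. After flipping Y the toolpath is (78.7907,145.3309) → (79.0680,134.5738) → (68.9231,130.9859) → (62.3758,139.5256) → (68.4743,148.3913) → (78.7907,145.3309), returning to the start.

G21
G90
G0 X69.7995 Y78.5912
M3 S253
G1 X180.7214 Y81.5908 F3868
G1 X161.5379 Y34.8869
G1 X194.9951 Y84.5085
G1 X112.7045 Y22.7056
G1 X115.5401 Y127.1725
G1 X69.7995 Y78.5912
M5
G0 X6.7445 Y16.0290
M3 S253
G1 X58.3512 Y8.6820 F3868
G1 X164.1789 Y40.2141
G1 X40.1433 Y54.2629
M5
G0 X57.8217 Y117.1826
M3 S253
G1 X122.6556 Y117.1826 F3868
G1 X122.6556 Y91.6372
G1 X57.8217 Y91.6372
G1 X57.8217 Y117.1826
M5
G0 X3.3092 Y123.2858
M3 S253
G1 X64.7469 Y123.2858 F3868
G1 X64.7469 Y44.5431
G1 X3.3092 Y44.5431
G1 X3.3092 Y123.2858
M5
G0 X19.4715 Y111.6980
M3 S253
G1 X24.0042 Y111.4851 F3868
G1 X26.6639 Y107.8086
G1 X25.4477 Y103.4368
G1 X21.2715 Y101.6620
G1 X17.2800 Y103.8204
G1 X16.4789 Y108.2869
G1 X19.4715 Y111.6980
M5
G0 X78.7907 Y145.3309
M3 S253
G1 X79.0680 Y134.5738 F3868
G1 X68.9231 Y130.9859
G1 X62.3758 Y139.5256
G1 X68.4743 Y148.3913
G1 X78.7907 Y145.3309
M5
G0 X0.0000 Y0.0000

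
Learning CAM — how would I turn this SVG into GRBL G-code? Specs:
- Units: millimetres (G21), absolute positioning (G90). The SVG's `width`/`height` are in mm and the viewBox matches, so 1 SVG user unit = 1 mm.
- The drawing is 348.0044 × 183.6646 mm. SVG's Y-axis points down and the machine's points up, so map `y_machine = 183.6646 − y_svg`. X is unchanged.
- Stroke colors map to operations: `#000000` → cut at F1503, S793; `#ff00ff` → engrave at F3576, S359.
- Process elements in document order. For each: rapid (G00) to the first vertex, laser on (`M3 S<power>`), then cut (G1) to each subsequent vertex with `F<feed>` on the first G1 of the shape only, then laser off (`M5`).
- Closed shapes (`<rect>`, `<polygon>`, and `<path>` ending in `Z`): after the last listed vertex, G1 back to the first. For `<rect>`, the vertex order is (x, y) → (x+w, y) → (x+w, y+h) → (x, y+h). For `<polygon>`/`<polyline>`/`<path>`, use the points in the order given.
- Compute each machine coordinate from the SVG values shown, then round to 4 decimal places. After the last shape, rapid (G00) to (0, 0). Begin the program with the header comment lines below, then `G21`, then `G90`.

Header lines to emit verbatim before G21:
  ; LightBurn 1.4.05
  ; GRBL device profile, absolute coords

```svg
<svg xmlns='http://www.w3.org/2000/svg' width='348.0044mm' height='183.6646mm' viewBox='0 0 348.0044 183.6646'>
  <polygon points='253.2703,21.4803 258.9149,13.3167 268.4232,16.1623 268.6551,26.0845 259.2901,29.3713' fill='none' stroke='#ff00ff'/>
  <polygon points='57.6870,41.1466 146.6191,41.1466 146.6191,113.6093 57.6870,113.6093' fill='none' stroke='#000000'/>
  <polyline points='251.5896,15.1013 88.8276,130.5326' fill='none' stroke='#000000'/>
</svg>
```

; LightBurn 1.4.05
; GRBL device profile, absolute coords
G21
G90
G00 X253.2703 Y162.1843
M3 S359
G1 X258.9149 Y170.3479 F3576
G1 X268.4232 Y167.5023
G1 X268.6551 Y157.5801
G1 X259.2901 Y154.2933
G1 X253.2703 Y162.1843
M5
G00 X57.6870 Y142.5180
M3 S793
G1 X146.6191 Y142.5180 F1503
G1 X146.6191 Y70.0553
G1 X57.6870 Y70.0553
G1 X57.6870 Y142.5180
M5
G00 X251.5896 Y168.5633
M3 S793
G1 X88.8276 Y53.1320 F1503
M5
G00 X0.0000 Y0.0000

viewBox `0 0 348.0044 183.6646` with mm width/height → 1 unit = 1 mm. Flip: y_m = 183.6646 − y_svg.

**Shape 1** — `<polygon>` regular polygon, stroke `#ff00ff` → engrave (S359, F3576). Machine vertices: (253.2703,162.1843) → (258.9149,170.3479) → (268.4232,167.5023) → (268.6551,157.5801) → (259.2901,154.2933) → (253.2703,162.1843). Closed: final G1 returns to the first vertex.

**Shape 2** — `<polygon>` rectangle, stroke `#000000` → cut (S793, F1503). Machine vertices: (57.6870,142.5180) → (146.6191,142.5180) → (146.6191,70.0553) → (57.6870,70.0553) → (57.6870,142.5180). Closed: final G1 returns to the first vertex.

**Shape 3** — `<polyline>` line segment, stroke `#000000` → cut (S793, F1503). Machine vertices: (251.5896,168.5633) → (88.8276,53.1320). Open path.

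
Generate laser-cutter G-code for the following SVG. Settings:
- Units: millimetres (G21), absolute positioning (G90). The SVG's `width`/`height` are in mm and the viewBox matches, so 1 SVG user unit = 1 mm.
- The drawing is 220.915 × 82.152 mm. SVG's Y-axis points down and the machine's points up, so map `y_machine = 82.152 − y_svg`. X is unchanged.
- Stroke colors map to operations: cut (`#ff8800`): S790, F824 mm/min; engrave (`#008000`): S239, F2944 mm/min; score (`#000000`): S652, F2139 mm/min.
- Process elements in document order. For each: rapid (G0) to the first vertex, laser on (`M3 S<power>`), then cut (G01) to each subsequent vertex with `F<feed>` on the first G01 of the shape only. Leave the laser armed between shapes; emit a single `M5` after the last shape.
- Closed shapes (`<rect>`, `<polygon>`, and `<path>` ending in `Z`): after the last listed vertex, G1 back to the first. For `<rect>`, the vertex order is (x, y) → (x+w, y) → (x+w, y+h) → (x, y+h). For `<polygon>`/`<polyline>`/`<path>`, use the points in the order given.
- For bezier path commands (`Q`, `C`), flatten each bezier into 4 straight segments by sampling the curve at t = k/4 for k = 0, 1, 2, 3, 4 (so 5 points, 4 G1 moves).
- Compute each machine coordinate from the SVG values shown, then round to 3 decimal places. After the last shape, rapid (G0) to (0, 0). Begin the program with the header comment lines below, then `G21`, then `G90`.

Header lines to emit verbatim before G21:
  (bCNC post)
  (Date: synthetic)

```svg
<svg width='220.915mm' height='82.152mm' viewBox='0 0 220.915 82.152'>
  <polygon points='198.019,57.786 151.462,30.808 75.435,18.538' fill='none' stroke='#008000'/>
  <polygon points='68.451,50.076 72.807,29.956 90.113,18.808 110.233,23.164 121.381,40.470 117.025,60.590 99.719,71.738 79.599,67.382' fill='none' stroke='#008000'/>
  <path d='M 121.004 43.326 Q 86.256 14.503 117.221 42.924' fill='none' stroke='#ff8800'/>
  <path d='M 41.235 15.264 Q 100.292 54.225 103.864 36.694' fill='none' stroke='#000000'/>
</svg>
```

Since the viewBox matches the mm dimensions, user units are millimetres directly. The only transform is the Y-flip y_m = 82.152 − y_svg.

Shape 1 is a closed polygon drawn with `<polygon>`. Its stroke #008000 means engrave at S239, F2944. After flipping Y the toolpath is (198.019,24.366) → (151.462,51.344) → (75.435,63.614) → (198.019,24.366), returning to the start.

Shape 2 is a regular polygon drawn with `<polygon>`. Its stroke #008000 means engrave at S239, F2944. After flipping Y the toolpath is (68.451,32.076) → (72.807,52.196) → (90.113,63.344) → (110.233,58.988) → (121.381,41.682) → (117.025,21.562) → (99.719,10.414) → (79.599,14.770) → (68.451,32.076), returning to the start.

Shape 3 is a quadratic bezier drawn with `<path>`. Its stroke #ff8800 means cut at S790, F824. After flipping Y the toolpath is (121.004,38.826) → (107.737,49.660) → (102.684,53.338) → (105.846,49.861) → (117.221,39.228).

Shape 4 is a quadratic bezier drawn with `<path>`. Its stroke #000000 means score at S652, F2139. After flipping Y the toolpath is (41.235,66.888) → (67.296,50.938) → (86.421,42.050) → (98.610,40.223) → (103.864,45.458).

(bCNC post)
(Date: synthetic)
G21
G90
G0 X198.019 Y24.366
M3 S239
G01 X151.462 Y51.344 F2944
G01 X75.435 Y63.614
G01 X198.019 Y24.366
G0 X68.451 Y32.076
M3 S239
G01 X72.807 Y52.196 F2944
G01 X90.113 Y63.344
G01 X110.233 Y58.988
G01 X121.381 Y41.682
G01 X117.025 Y21.562
G01 X99.719 Y10.414
G01 X79.599 Y14.770
G01 X68.451 Y32.076
G0 X121.004 Y38.826
M3 S790
G01 X107.737 Y49.660 F824
G01 X102.684 Y53.338
G01 X105.846 Y49.861
G01 X117.221 Y39.228
G0 X41.235 Y66.888
M3 S652
G01 X67.296 Y50.938 F2139
G01 X86.421 Y42.050
G01 X98.610 Y40.223
G01 X103.864 Y45.458
M5
G0 X0.000 Y0.000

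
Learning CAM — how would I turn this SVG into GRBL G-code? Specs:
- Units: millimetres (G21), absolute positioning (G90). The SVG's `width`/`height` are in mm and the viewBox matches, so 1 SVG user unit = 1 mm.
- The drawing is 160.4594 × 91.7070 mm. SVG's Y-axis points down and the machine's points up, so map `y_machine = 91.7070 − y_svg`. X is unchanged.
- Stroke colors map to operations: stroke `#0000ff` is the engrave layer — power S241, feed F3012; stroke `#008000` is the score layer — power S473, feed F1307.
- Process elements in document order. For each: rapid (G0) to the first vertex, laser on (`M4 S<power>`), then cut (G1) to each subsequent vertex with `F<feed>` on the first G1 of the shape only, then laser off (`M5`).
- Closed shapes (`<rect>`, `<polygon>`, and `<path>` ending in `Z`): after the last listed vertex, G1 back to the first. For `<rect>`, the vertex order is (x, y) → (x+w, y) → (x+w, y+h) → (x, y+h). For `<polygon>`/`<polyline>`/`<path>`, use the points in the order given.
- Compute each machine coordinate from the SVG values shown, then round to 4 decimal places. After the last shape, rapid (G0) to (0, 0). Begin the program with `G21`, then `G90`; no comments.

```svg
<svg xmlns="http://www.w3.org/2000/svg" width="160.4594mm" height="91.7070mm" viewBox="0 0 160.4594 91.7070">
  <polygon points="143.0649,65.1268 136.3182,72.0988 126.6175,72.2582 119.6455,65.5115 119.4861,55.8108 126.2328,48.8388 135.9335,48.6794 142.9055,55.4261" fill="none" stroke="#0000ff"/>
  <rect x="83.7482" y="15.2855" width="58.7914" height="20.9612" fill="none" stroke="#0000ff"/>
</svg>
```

viewBox `0 0 160.4594 91.7070` with mm width/height → 1 unit = 1 mm. Flip: y_m = 91.7070 − y_svg.

**Shape 1** — `<polygon>` regular polygon, stroke `#0000ff` → engrave (S241, F3012). Machine vertices: (143.0649,26.5802) → (136.3182,19.6082) → (126.6175,19.4488) → (119.6455,26.1955) → (119.4861,35.8962) → (126.2328,42.8682) → (135.9335,43.0276) → (142.9055,36.2809) → (143.0649,26.5802). Closed: final G1 returns to the first vertex.

**Shape 2** — `<rect>` rectangle, stroke `#0000ff` → engrave (S241, F3012). Machine vertices: (83.7482,76.4215) → (142.5396,76.4215) → (142.5396,55.4603) → (83.7482,55.4603) → (83.7482,76.4215). Closed: final G1 returns to the first vertex.

G21
G90
G0 X143.0649 Y26.5802
M4 S241
G1 X136.3182 Y19.6082 F3012
G1 X126.6175 Y19.4488
G1 X119.6455 Y26.1955
G1 X119.4861 Y35.8962
G1 X126.2328 Y42.8682
G1 X135.9335 Y43.0276
G1 X142.9055 Y36.2809
G1 X143.0649 Y26.5802
M5
G0 X83.7482 Y76.4215
M4 S241
G1 X142.5396 Y76.4215 F3012
G1 X142.5396 Y55.4603
G1 X83.7482 Y55.4603
G1 X83.7482 Y76.4215
M5
G0 X0.0000 Y0.0000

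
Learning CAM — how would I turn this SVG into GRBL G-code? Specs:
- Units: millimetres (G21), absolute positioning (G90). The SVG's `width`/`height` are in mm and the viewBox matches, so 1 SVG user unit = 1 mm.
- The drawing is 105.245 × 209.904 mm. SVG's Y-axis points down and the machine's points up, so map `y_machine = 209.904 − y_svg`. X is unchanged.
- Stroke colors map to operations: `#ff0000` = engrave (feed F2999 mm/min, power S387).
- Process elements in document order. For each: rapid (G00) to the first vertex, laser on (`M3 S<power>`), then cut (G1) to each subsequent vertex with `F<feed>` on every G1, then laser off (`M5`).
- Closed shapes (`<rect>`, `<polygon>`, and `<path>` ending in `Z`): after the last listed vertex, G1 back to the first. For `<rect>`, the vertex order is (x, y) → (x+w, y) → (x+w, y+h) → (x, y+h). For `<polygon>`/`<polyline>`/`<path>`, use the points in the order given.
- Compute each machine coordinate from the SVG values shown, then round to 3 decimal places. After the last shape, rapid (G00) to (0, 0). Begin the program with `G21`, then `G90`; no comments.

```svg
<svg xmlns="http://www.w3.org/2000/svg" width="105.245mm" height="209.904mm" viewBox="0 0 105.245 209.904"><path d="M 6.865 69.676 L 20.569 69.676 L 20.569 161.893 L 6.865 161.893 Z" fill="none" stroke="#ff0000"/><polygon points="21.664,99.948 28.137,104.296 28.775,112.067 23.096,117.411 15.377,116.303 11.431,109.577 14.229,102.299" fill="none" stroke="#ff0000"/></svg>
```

viewBox `0 0 105.245 209.904` with mm width/height → 1 unit = 1 mm. Flip: y_m = 209.904 − y_svg.

**Shape 1** — `<path>` rectangle, stroke `#ff0000` → engrave (S387, F2999). Machine vertices: (6.865,140.228) → (20.569,140.228) → (20.569,48.011) → (6.865,48.011) → (6.865,140.228). Closed: final G1 returns to the first vertex.

**Shape 2** — `<polygon>` regular polygon, stroke `#ff0000` → engrave (S387, F2999). Machine vertices: (21.664,109.956) → (28.137,105.608) → (28.775,97.837) → (23.096,92.493) → (15.377,93.601) → (11.431,100.327) → (14.229,107.605) → (21.664,109.956). Closed: final G1 returns to the first vertex.

G21
G90
G00 X6.865 Y140.228
M3 S387
G1 X20.569 Y140.228 F2999
G1 X20.569 Y48.011 F2999
G1 X6.865 Y48.011 F2999
G1 X6.865 Y140.228 F2999
M5
G00 X21.664 Y109.956
M3 S387
G1 X28.137 Y105.608 F2999
G1 X28.775 Y97.837 F2999
G1 X23.096 Y92.493 F2999
G1 X15.377 Y93.601 F2999
G1 X11.431 Y100.327 F2999
G1 X14.229 Y107.605 F2999
G1 X21.664 Y109.956 F2999
M5
G00 X0.000 Y0.000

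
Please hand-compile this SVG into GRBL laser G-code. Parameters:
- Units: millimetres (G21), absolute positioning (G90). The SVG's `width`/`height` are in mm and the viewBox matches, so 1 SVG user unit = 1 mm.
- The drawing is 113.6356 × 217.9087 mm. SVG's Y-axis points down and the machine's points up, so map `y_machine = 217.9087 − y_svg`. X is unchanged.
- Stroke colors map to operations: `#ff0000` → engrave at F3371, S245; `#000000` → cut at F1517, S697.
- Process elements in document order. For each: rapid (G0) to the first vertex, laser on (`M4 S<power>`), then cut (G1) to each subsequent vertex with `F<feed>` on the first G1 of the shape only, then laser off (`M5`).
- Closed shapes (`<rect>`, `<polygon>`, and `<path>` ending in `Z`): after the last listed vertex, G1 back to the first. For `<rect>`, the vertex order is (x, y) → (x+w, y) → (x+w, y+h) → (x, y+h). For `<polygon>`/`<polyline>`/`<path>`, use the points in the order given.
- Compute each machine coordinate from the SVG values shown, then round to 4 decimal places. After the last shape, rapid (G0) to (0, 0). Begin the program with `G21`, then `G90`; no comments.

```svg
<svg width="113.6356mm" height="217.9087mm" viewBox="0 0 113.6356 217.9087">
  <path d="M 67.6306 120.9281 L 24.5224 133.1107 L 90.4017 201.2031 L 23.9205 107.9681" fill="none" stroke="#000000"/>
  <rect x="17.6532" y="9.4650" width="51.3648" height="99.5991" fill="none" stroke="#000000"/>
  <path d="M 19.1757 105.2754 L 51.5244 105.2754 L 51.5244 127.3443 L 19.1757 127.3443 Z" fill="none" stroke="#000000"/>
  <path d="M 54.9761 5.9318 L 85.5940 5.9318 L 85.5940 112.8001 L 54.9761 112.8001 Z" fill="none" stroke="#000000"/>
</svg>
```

Since the viewBox matches the mm dimensions, user units are millimetres directly. The only transform is the Y-flip y_m = 217.9087 − y_svg.

Shape 1 is a open polyline drawn with `<path>`. Its stroke #000000 means cut at S697, F1517. After flipping Y the toolpath is (67.6306,96.9806) → (24.5224,84.7980) → (90.4017,16.7056) → (23.9205,109.9406).

Shape 2 is a rectangle drawn with `<rect>`. Its stroke #000000 means cut at S697, F1517. After flipping Y the toolpath is (17.6532,208.4437) → (69.0180,208.4437) → (69.0180,108.8446) → (17.6532,108.8446) → (17.6532,208.4437), returning to the start.

Shape 3 is a rectangle drawn with `<path>`. Its stroke #000000 means cut at S697, F1517. After flipping Y the toolpath is (19.1757,112.6333) → (51.5244,112.6333) → (51.5244,90.5644) → (19.1757,90.5644) → (19.1757,112.6333), returning to the start.

Shape 4 is a rectangle drawn with `<path>`. Its stroke #000000 means cut at S697, F1517. After flipping Y the toolpath is (54.9761,211.9769) → (85.5940,211.9769) → (85.5940,105.1086) → (54.9761,105.1086) → (54.9761,211.9769), returning to the start.

G21
G90
G0 X67.6306 Y96.9806
M4 S697
G1 X24.5224 Y84.7980 F1517
G1 X90.4017 Y16.7056
G1 X23.9205 Y109.9406
M5
G0 X17.6532 Y208.4437
M4 S697
G1 X69.0180 Y208.4437 F1517
G1 X69.0180 Y108.8446
G1 X17.6532 Y108.8446
G1 X17.6532 Y208.4437
M5
G0 X19.1757 Y112.6333
M4 S697
G1 X51.5244 Y112.6333 F1517
G1 X51.5244 Y90.5644
G1 X19.1757 Y90.5644
G1 X19.1757 Y112.6333
M5
G0 X54.9761 Y211.9769
M4 S697
G1 X85.5940 Y211.9769 F1517
G1 X85.5940 Y105.1086
G1 X54.9761 Y105.1086
G1 X54.9761 Y211.9769
M5
G0 X0.0000 Y0.0000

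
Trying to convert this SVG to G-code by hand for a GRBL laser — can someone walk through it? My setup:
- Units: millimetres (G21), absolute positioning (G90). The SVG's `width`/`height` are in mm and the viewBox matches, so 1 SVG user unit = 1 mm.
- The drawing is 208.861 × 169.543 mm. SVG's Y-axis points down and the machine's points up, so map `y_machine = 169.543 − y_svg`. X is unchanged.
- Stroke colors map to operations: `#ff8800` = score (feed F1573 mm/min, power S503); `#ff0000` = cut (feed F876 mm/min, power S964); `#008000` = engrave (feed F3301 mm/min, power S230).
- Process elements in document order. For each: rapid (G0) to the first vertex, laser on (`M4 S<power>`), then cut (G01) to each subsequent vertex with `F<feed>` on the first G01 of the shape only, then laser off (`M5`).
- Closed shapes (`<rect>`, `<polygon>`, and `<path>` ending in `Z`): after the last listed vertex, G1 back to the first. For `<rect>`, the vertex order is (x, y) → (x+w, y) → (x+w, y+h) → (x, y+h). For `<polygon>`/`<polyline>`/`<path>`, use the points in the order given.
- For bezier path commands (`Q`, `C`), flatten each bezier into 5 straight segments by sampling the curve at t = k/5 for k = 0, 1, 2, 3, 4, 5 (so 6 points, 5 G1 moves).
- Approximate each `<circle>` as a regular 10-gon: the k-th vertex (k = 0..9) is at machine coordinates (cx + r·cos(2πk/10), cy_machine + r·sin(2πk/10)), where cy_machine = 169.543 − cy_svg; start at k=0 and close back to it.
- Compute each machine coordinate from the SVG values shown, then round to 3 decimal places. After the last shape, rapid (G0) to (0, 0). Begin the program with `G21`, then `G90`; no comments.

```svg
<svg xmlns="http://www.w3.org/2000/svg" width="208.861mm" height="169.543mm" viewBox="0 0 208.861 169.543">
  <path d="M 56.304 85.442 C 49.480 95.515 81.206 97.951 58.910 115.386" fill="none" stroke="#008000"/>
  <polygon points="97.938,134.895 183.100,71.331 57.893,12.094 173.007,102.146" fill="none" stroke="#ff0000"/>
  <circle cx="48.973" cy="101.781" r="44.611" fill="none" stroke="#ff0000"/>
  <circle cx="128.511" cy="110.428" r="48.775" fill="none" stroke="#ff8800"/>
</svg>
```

G21
G90
G0 X56.304 Y84.101
M4 S230
G01 X56.095 Y78.793 F3301
G01 X60.695 Y74.230
G01 X65.659 Y69.328
G01 X66.546 Y62.999
G01 X58.910 Y54.157
M5
G0 X97.938 Y34.648
M4 S964
G01 X183.100 Y98.212 F876
G01 X57.893 Y157.449
G01 X173.007 Y67.397
G01 X97.938 Y34.648
M5
G0 X93.584 Y67.762
M4 S964
G01 X85.064 Y93.984 F876
G01 X62.759 Y110.190
G01 X35.187 Y110.190
G01 X12.882 Y93.984
G01 X4.362 Y67.762
G01 X12.882 Y41.540
G01 X35.187 Y25.334
G01 X62.759 Y25.334
G01 X85.064 Y41.540
G01 X93.584 Y67.762
M5
G0 X177.286 Y59.115
M4 S503
G01 X167.971 Y87.784 F1573
G01 X143.583 Y105.503
G01 X113.439 Y105.503
G01 X89.051 Y87.784
G01 X79.736 Y59.115
G01 X89.051 Y30.446
G01 X113.439 Y12.727
G01 X143.583 Y12.727
G01 X167.971 Y30.446
G01 X177.286 Y59.115
M5
G0 X0.000 Y0.000

Since the viewBox matches the mm dimensions, user units are millimetres directly. The only transform is the Y-flip y_m = 169.543 − y_svg.

Shape 1 is a cubic bezier drawn with `<path>`. Its stroke #008000 means engrave at S230, F3301. After flipping Y the toolpath is (56.304,84.101) → (56.095,78.793) → (60.695,74.230) → (65.659,69.328) → (66.546,62.999) → (58.910,54.157).

Shape 2 is a closed polygon drawn with `<polygon>`. Its stroke #ff0000 means cut at S964, F876. After flipping Y the toolpath is (97.938,34.648) → (183.100,98.212) → (57.893,157.449) → (173.007,67.397) → (97.938,34.648), returning to the start.

Shape 3 is a circle drawn with `<circle>`. Its stroke #ff0000 means cut at S964, F876. After flipping Y the toolpath is (93.584,67.762) → (85.064,93.984) → (62.759,110.190) → (35.187,110.190) → (12.882,93.984) → (4.362,67.762) → (12.882,41.540) → (35.187,25.334) → (62.759,25.334) → (85.064,41.540) → (93.584,67.762), returning to the start.

Shape 4 is a circle drawn with `<circle>`. Its stroke #ff8800 means score at S503, F1573. After flipping Y the toolpath is (177.286,59.115) → (167.971,87.784) → (143.583,105.503) → (113.439,105.503) → (89.051,87.784) → (79.736,59.115) → (89.051,30.446) → (113.439,12.727) → (143.583,12.727) → (167.971,30.446) → (177.286,59.115), returning to the start.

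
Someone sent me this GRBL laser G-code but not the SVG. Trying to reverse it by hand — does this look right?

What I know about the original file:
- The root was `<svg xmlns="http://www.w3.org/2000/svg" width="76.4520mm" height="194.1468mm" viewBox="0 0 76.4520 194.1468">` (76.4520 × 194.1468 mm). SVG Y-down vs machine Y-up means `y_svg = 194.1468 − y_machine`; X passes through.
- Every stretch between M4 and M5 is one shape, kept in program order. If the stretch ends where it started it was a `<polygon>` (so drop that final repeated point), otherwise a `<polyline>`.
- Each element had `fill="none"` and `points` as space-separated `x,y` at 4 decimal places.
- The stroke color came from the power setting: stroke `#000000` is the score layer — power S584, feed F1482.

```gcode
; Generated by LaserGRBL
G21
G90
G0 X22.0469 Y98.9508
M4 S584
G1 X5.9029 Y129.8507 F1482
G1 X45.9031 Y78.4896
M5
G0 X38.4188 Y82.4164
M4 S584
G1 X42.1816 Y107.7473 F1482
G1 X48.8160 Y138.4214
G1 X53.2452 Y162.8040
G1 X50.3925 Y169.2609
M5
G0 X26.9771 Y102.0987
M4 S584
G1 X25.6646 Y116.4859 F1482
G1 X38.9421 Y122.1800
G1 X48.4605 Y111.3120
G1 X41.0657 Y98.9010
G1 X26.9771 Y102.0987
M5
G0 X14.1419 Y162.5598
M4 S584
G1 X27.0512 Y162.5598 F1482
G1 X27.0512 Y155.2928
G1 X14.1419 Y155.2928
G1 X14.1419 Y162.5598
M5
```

<svg xmlns="http://www.w3.org/2000/svg" width="76.4520mm" height="194.1468mm" viewBox="0 0 76.4520 194.1468">
  <polyline points="22.0469,95.1960 5.9029,64.2961 45.9031,115.6572" fill="none" stroke="#000000"/>
  <polyline points="38.4188,111.7304 42.1816,86.3995 48.8160,55.7254 53.2452,31.3428 50.3925,24.8859" fill="none" stroke="#000000"/>
  <polygon points="26.9771,92.0481 25.6646,77.6609 38.9421,71.9668 48.4605,82.8348 41.0657,95.2458" fill="none" stroke="#000000"/>
  <polygon points="14.1419,31.5870 27.0512,31.5870 27.0512,38.8540 14.1419,38.8540" fill="none" stroke="#000000"/>
</svg>

Each laser-on run becomes one SVG element. Flip Y back into SVG space with y_svg = 194.1468 − y_machine. Every run uses S584, so all elements get stroke `#000000` (score).

Run 1: The run is open, so emit a `<polyline>` with points (Y-flipped): 22.0469,95.1960 5.9029,64.2961 45.9031,115.6572.

Run 2: The run is open, so emit a `<polyline>` with points (Y-flipped): 38.4188,111.7304 42.1816,86.3995 48.8160,55.7254 53.2452,31.3428 50.3925,24.8859.

Run 3: The run returns to its start, so emit a `<polygon>` with points (Y-flipped): 26.9771,92.0481 25.6646,77.6609 38.9421,71.9668 48.4605,82.8348 41.0657,95.2458.

Run 4: The run returns to its start, so emit a `<polygon>` with points (Y-flipped): 14.1419,31.5870 27.0512,31.5870 27.0512,38.8540 14.1419,38.8540.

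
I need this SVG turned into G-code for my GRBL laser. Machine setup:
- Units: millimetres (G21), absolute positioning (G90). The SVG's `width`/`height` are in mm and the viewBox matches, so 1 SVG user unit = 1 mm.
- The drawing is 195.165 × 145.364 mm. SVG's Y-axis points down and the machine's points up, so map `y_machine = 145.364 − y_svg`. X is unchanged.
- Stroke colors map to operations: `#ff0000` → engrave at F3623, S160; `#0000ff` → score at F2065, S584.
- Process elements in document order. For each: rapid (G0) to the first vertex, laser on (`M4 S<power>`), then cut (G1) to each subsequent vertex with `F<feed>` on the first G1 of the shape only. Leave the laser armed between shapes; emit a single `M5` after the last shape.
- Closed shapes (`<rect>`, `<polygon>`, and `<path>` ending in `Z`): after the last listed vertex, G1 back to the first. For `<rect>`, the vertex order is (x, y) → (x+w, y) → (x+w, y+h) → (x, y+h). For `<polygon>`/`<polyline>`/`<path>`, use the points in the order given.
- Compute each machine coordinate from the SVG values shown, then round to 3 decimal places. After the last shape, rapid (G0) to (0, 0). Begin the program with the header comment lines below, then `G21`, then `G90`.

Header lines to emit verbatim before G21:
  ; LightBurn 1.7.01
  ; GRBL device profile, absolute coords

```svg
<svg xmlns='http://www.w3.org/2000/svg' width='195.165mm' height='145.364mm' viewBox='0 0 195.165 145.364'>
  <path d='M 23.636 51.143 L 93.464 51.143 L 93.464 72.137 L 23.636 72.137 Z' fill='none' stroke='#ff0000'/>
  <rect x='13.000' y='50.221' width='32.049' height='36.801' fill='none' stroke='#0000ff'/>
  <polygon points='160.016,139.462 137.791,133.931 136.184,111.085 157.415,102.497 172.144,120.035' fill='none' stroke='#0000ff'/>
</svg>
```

Since the viewBox matches the mm dimensions, user units are millimetres directly. The only transform is the Y-flip y_m = 145.364 − y_svg.

Shape 1 is a rectangle drawn with `<path>`. Its stroke #ff0000 means engrave at S160, F3623. After flipping Y the toolpath is (23.636,94.221) → (93.464,94.221) → (93.464,73.227) → (23.636,73.227) → (23.636,94.221), returning to the start.

Shape 2 is a rectangle drawn with `<rect>`. Its stroke #0000ff means score at S584, F2065. After flipping Y the toolpath is (13.000,95.143) → (45.049,95.143) → (45.049,58.342) → (13.000,58.342) → (13.000,95.143), returning to the start.

Shape 3 is a regular polygon drawn with `<polygon>`. Its stroke #0000ff means score at S584, F2065. After flipping Y the toolpath is (160.016,5.902) → (137.791,11.433) → (136.184,34.279) → (157.415,42.867) → (172.144,25.329) → (160.016,5.902), returning to the start.

; LightBurn 1.7.01
; GRBL device profile, absolute coords
G21
G90
G0 X23.636 Y94.221
M4 S160
G1 X93.464 Y94.221 F3623
G1 X93.464 Y73.227
G1 X23.636 Y73.227
G1 X23.636 Y94.221
G0 X13.000 Y95.143
M4 S584
G1 X45.049 Y95.143 F2065
G1 X45.049 Y58.342
G1 X13.000 Y58.342
G1 X13.000 Y95.143
G0 X160.016 Y5.902
M4 S584
G1 X137.791 Y11.433 F2065
G1 X136.184 Y34.279
G1 X157.415 Y42.867
G1 X172.144 Y25.329
G1 X160.016 Y5.902
M5
G0 X0.000 Y0.000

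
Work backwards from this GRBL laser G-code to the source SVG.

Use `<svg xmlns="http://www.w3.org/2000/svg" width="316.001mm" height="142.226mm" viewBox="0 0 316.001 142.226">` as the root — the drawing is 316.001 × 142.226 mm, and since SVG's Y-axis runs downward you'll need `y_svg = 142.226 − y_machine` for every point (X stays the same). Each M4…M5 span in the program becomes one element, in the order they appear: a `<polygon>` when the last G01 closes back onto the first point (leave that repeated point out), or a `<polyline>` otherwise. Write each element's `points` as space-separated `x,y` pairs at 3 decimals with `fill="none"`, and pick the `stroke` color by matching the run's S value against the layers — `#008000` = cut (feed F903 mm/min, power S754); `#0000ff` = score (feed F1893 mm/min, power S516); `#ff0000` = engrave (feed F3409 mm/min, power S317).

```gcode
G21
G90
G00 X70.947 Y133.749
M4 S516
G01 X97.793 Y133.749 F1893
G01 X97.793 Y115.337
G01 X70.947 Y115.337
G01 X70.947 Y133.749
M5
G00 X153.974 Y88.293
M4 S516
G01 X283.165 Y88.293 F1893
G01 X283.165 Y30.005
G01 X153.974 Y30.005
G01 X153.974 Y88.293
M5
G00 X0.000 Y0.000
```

<svg xmlns="http://www.w3.org/2000/svg" width="316.001mm" height="142.226mm" viewBox="0 0 316.001 142.226">
  <polygon points="70.947,8.477 97.793,8.477 97.793,26.889 70.947,26.889" fill="none" stroke="#0000ff"/>
  <polygon points="153.974,53.933 283.165,53.933 283.165,112.221 153.974,112.221" fill="none" stroke="#0000ff"/>
</svg>

y_svg = 142.226 − y_m. Every run uses S516, so all elements get stroke `#0000ff` (score).

[1] closed run; points: 70.947,8.477 97.793,8.477 97.793,26.889 70.947,26.889

[2] closed run; points: 153.974,53.933 283.165,53.933 283.165,112.221 153.974,112.221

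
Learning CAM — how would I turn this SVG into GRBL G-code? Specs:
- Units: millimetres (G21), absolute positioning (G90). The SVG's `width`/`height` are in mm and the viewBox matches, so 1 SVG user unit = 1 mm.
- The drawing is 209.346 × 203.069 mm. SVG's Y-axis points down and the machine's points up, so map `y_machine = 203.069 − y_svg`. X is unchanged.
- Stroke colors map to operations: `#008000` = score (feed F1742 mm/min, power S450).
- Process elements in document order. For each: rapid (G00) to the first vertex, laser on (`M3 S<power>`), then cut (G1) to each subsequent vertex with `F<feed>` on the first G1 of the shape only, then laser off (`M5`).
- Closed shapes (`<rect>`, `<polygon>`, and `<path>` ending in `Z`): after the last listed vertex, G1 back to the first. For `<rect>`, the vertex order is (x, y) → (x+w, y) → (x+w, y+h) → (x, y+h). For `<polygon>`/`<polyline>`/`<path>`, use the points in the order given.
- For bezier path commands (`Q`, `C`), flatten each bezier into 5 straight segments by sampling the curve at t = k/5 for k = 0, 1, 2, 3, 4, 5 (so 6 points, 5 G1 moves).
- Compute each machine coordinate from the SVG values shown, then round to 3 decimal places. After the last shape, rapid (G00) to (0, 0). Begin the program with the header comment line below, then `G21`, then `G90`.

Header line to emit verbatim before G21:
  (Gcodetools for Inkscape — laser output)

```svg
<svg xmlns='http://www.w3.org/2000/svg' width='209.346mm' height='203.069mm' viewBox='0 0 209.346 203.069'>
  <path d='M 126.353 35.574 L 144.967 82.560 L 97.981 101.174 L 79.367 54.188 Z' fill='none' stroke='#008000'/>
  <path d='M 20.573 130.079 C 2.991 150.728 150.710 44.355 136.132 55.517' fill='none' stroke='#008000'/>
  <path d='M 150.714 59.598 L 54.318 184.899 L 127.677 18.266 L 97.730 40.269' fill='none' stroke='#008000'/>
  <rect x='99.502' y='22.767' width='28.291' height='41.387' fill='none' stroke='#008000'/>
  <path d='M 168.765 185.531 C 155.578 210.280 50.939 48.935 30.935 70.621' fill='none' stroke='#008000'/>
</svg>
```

1 u = 1 mm; y_m = 203.069 − y.

[1] `<path>` regular polygon, #008000→score S450 F1742: (126.353,167.495) → (144.967,120.509) → (97.981,101.895) → (79.367,148.881) → (126.353,167.495) (closed)

[2] `<path>` cubic bezier, #008000→score S450 F1742: (20.573,72.990) → (27.239,73.887) → (57.853,93.530) → (96.689,120.181) → (128.024,142.101) → (136.132,147.552)

[3] `<path>` open polyline, #008000→score S450 F1742: (150.714,143.471) → (54.318,18.170) → (127.677,184.803) → (97.730,162.800)

[4] `<rect>` rectangle, #008000→score S450 F1742: (99.502,180.302) → (127.793,180.302) → (127.793,138.915) → (99.502,138.915) → (99.502,180.302) (closed)

[5] `<path>` cubic bezier, #008000→score S450 F1742: (168.765,17.538) → (151.287,22.067) → (120.313,53.540) → (84.295,94.240) → (51.685,126.449) → (30.935,132.448)

(Gcodetools for Inkscape — laser output)
G21
G90
G00 X126.353 Y167.495
M3 S450
G1 X144.967 Y120.509 F1742
G1 X97.981 Y101.895
G1 X79.367 Y148.881
G1 X126.353 Y167.495
M5
G00 X20.573 Y72.990
M3 S450
G1 X27.239 Y73.887 F1742
G1 X57.853 Y93.530
G1 X96.689 Y120.181
G1 X128.024 Y142.101
G1 X136.132 Y147.552
M5
G00 X150.714 Y143.471
M3 S450
G1 X54.318 Y18.170 F1742
G1 X127.677 Y184.803
G1 X97.730 Y162.800
M5
G00 X99.502 Y180.302
M3 S450
G1 X127.793 Y180.302 F1742
G1 X127.793 Y138.915
G1 X99.502 Y138.915
G1 X99.502 Y180.302
M5
G00 X168.765 Y17.538
M3 S450
G1 X151.287 Y22.067 F1742
G1 X120.313 Y53.540
G1 X84.295 Y94.240
G1 X51.685 Y126.449
G1 X30.935 Y132.448
M5
G00 X0.000 Y0.000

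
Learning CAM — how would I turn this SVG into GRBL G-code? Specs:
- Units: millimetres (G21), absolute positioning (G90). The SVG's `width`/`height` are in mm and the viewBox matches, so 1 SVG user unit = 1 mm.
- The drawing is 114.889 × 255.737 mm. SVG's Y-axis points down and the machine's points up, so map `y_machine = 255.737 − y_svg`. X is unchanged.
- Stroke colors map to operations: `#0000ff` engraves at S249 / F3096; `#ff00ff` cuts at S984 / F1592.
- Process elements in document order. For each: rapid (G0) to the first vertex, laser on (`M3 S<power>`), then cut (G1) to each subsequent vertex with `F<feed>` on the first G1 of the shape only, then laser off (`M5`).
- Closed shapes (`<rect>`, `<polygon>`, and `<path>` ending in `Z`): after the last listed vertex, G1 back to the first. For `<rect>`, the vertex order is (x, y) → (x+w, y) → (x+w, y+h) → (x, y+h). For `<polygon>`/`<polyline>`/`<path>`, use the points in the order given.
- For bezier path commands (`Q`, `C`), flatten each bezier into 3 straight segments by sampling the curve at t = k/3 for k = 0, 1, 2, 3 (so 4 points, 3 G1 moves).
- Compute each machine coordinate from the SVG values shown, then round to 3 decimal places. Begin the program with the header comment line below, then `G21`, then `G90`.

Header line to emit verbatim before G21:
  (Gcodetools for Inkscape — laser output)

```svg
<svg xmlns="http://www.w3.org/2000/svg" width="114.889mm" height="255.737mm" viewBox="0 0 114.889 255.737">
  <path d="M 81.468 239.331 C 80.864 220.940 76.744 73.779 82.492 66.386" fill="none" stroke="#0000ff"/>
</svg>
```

viewBox `0 0 114.889 255.737` with mm width/height → 1 unit = 1 mm. Flip: y_m = 255.737 − y_svg.

**Shape 1** — `<path>` cubic bezier, stroke `#0000ff` → engrave (S249, F3096). Control points (SVG): P0=(81.468,239.331), P1=(80.864,220.940), P2=(76.744,73.779), P3=(82.492,66.386); sampled at t=k/3. Machine vertices: (81.468,16.406) → (80.188,67.774) → (79.538,145.315) → (82.492,189.351). Open path.

(Gcodetools for Inkscape — laser output)
G21
G90
G0 X81.468 Y16.406
M3 S249
G1 X80.188 Y67.774 F3096
G1 X79.538 Y145.315
G1 X82.492 Y189.351
M5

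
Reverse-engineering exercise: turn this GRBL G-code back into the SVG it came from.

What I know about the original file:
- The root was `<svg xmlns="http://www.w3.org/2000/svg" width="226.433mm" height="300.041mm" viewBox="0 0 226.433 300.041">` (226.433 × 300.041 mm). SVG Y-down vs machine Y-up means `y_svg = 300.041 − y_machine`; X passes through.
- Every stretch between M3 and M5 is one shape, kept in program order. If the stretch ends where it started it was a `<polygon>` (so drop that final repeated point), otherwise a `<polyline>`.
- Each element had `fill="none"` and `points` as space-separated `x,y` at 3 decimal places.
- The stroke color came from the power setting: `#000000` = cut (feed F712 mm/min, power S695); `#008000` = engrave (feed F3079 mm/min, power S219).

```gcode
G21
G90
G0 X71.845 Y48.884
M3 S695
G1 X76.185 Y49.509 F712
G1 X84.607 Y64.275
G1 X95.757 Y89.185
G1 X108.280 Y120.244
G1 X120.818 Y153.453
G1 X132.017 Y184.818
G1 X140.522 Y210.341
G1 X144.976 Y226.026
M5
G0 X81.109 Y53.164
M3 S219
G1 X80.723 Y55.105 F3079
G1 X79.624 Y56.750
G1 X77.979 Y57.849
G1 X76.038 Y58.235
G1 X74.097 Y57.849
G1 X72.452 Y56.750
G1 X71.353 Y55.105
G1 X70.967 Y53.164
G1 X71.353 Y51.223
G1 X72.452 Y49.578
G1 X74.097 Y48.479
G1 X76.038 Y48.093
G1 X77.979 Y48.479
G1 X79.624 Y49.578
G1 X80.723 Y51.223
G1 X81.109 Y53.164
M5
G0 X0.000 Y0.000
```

Machine Y-up, SVG Y-down with viewBox height 300.041, so y_svg = 300.041 − y_machine; X carries over.

Run 1: power S695 maps to stroke `#000000` (cut). The run is open, so emit a `<polyline>` with points (Y-flipped): 71.845,251.157 76.185,250.532 84.607,235.766 95.757,210.856 108.280,179.797 120.818,146.588 132.017,115.223 140.522,89.700 144.976,74.015.

Run 2: the run's S219 means `#008000` (engrave). The run returns to its start, so emit a `<polygon>` with points (Y-flipped): 81.109,246.877 80.723,244.936 79.624,243.291 77.979,242.192 76.038,241.806 74.097,242.192 72.452,243.291 71.353,244.936 70.967,246.877 71.353,248.818 72.452,250.463 74.097,251.562 76.038,251.948 77.979,251.562 79.624,250.463 80.723,248.818.

<svg xmlns="http://www.w3.org/2000/svg" width="226.433mm" height="300.041mm" viewBox="0 0 226.433 300.041">
  <polyline points="71.845,251.157 76.185,250.532 84.607,235.766 95.757,210.856 108.280,179.797 120.818,146.588 132.017,115.223 140.522,89.700 144.976,74.015" fill="none" stroke="#000000"/>
  <polygon points="81.109,246.877 80.723,244.936 79.624,243.291 77.979,242.192 76.038,241.806 74.097,242.192 72.452,243.291 71.353,244.936 70.967,246.877 71.353,248.818 72.452,250.463 74.097,251.562 76.038,251.948 77.979,251.562 79.624,250.463 80.723,248.818" fill="none" stroke="#008000"/>
</svg>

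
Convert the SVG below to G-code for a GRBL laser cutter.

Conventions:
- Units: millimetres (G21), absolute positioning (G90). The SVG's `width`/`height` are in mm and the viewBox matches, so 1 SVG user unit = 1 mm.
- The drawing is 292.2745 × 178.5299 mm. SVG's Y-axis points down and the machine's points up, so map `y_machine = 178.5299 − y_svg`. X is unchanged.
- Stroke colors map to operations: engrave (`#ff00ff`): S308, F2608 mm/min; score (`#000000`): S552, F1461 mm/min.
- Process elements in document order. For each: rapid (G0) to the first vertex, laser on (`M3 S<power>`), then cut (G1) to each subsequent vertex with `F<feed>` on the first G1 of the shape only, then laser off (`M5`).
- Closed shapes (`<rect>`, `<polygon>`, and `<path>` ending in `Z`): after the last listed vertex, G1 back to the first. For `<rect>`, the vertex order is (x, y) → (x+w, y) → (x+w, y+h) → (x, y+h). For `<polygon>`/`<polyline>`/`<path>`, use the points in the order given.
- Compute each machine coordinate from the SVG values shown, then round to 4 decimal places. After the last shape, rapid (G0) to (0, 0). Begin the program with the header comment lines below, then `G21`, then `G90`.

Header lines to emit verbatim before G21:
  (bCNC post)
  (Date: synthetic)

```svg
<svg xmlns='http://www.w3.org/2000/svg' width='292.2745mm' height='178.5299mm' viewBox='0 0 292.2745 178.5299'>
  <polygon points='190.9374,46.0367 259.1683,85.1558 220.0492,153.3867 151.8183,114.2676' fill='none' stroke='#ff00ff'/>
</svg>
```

viewBox `0 0 292.2745 178.5299` with mm width/height → 1 unit = 1 mm. Flip: y_m = 178.5299 − y_svg.

**Shape 1** — `<polygon>` regular polygon, stroke `#ff00ff` → engrave (S308, F2608). Machine vertices: (190.9374,132.4932) → (259.1683,93.3741) → (220.0492,25.1432) → (151.8183,64.2623) → (190.9374,132.4932). Closed: final G1 returns to the first vertex.

(bCNC post)
(Date: synthetic)
G21
G90
G0 X190.9374 Y132.4932
M3 S308
G1 X259.1683 Y93.3741 F2608
G1 X220.0492 Y25.1432
G1 X151.8183 Y64.2623
G1 X190.9374 Y132.4932
M5
G0 X0.0000 Y0.0000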